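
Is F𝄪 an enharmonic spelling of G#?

No

F## is pitch class 7; G# is pitch class 8.
The pitch classes differ (7 vs. 8), so they are not enharmonic equivalents.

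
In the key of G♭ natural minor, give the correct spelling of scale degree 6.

The Gb natural minor scale runs Gb Ab Bbb Cb Db Ebb Fb.
Degree 6 is Ebb.

Ebb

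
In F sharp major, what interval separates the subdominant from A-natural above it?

minor seventh

The subdominant of F# major is B.
B up to A: letters B→A make it a seventh; 10 semitones makes it minor.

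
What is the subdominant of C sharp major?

F#

The C# major scale runs C# D# E# F# G# A# B#.
Degree 4 is F#.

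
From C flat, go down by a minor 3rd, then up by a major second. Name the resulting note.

Bb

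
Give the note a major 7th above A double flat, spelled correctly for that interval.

Gb

A seventh above A lands on the letter G.
A major seventh spans 11 semitones, so Abb moves to pitch class 6. On the letter G that is Gb.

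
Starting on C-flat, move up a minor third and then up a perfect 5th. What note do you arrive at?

Bbb

A minor third up from Cb is Ebb (letter E, 3 semitones up).
A perfect fifth up from Ebb is Bbb (letter B, 7 semitones up).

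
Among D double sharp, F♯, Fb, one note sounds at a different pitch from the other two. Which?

In 12-tone equal temperament, enharmonic equivalents share a pitch class. D## is pitch class 4; F# is pitch class 6; Fb is pitch class 4.
D## and Fb share pitch class 4, while F# is pitch class 6.

F#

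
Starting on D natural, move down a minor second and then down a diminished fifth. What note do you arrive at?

A minor second down from D is C# (letter C, 1 semitone down).
A diminished fifth down from C# is F## (letter F, 6 semitones down).

F##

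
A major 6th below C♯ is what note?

E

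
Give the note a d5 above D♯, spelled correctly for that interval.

A

A fifth above D lands on the letter A.
A diminished fifth spans 6 semitones, so D# moves to pitch class 9. On the letter A that is A.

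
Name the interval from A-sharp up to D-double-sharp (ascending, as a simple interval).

augmented fourth

Counting letters A–B–C–D gives a fourth.
A#→D## = 6 semitones, 1 wider than the perfect fourth (5), so augmented.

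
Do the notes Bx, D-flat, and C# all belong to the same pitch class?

B## = pitch class 1 and Db = pitch class 1 and C# = pitch class 1 — the same pitch class, so they are enharmonic equivalents.

Yes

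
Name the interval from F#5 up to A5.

Counting letters F–G–A gives a third.
F#→A = 3 semitones, 1 narrower than the major third (4), so minor.

minor third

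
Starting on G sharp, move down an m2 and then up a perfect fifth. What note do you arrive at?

C##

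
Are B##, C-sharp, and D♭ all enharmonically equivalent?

B## is pitch class 1; C# is pitch class 1; Db is pitch class 1.
All spellings map to pitch class 1, so they are enharmonically equivalent.

Yes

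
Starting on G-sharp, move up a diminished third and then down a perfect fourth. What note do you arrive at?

F

A diminished third up from G# is Bb (letter B, 2 semitones up).
A perfect fourth down from Bb is F (letter F, 5 semitones down).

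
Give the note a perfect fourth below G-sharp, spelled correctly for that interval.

D#

G down a perfect fourth is D, so the target letter is D.
From G#, a perfect fourth is 5 semitones down: D#.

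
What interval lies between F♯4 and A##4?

augmented third

The letter names run F→A, a span of 2 letter steps, so the interval is some kind of third.
F# to A## is 5 semitones. A major third is 4, so 5 makes it augmented.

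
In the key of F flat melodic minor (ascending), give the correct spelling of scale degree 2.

The Fb melodic minor (ascending) scale runs Fb Gb Abb Bbb Cb Db Eb.
Degree 2 is Gb.

Gb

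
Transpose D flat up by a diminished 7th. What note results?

Cbb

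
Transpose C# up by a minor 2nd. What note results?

D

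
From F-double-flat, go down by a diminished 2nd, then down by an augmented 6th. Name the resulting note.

A diminished second down from Fbb is Eb (letter E, 0 semitones down).
An augmented sixth down from Eb is Gbb (letter G, 10 semitones down).

Gbb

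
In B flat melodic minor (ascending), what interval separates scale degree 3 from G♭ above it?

perfect fourth

Scale degree 3 of Bb melodic minor (ascending) is Db.
Db up to Gb: letters D→G make it a fourth; 5 semitones makes it perfect.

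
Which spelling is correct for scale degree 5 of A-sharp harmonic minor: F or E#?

Each scale degree takes a distinct letter name. Degree 5 of a scale on A must use the letter E.
E# and F are enharmonically the same pitch, but only E# uses the letter E, so it is the correct spelling here.

E#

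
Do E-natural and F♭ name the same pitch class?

Yes

E = pitch class 4 and Fb = pitch class 4 — the same pitch class, so they are enharmonic equivalents.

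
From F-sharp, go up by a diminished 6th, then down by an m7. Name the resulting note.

A diminished sixth up from F# is Db (letter D, 7 semitones up).
A minor seventh down from Db is Eb (letter E, 10 semitones down).

Eb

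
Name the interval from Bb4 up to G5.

major sixth

The letter names run B→G, a span of 5 letter steps, so the interval is some kind of sixth.
Bb to G is 9 semitones. A major sixth is 9, so 9 makes it major.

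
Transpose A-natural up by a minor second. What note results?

Bb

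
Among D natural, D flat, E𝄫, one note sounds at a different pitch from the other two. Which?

In 12-tone equal temperament, enharmonic equivalents share a pitch class. D is pitch class 2; Db is pitch class 1; Ebb is pitch class 2.
D and Ebb share pitch class 2, while Db is pitch class 1.

Db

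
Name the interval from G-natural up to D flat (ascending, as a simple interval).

diminished fifth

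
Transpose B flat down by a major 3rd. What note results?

Gb

A third below B lands on the letter G.
A major third spans 4 semitones, so Bb moves to pitch class 6. On the letter G that is Gb.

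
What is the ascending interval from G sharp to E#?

Counting letters G–A–B–C–D–E gives a sixth.
G#→E# = 9 semitones, exactly the major sixth.

major sixth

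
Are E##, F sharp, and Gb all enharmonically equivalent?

Yes

E## is pitch class 6; F# is pitch class 6; Gb is pitch class 6.
All spellings map to pitch class 6, so they are enharmonically equivalent.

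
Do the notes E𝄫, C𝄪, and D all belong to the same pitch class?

Yes

Ebb is pitch class 2; C## is pitch class 2; D is pitch class 2.
All spellings map to pitch class 2, so they are enharmonically equivalent.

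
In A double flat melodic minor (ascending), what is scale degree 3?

Cbb

Degree 3 takes the letter 2 steps above A, which is C.
In melodic minor (ascending), degree 3 sits 3 semitones above the tonic. Abb + 3 semitones is pitch class 10, spelled on C as Cbb.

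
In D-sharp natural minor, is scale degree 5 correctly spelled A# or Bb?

Each scale degree takes a distinct letter name. Degree 5 of a scale on D must use the letter A.
A# and Bb are enharmonically the same pitch, but only A# uses the letter A, so it is the correct spelling here.

A#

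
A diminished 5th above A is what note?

Eb

A up a perfect fifth is E, so the target letter is E.
From A, a diminished fifth is 6 semitones up: Eb.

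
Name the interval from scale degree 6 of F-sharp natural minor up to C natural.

minor seventh

Scale degree 6 of F# natural minor is D.
D up to C: letters D→C make it a seventh; 10 semitones makes it minor.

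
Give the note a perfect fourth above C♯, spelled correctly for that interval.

A fourth above C lands on the letter F.
A perfect fourth spans 5 semitones, so C# moves to pitch class 6. On the letter F that is F#.

F#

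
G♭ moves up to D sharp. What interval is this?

doubly augmented fifth

The letter names run G→D, a span of 4 letter steps, so the interval is some kind of fifth.
Gb to D# is 9 semitones. A perfect fifth is 7, so 9 makes it doubly augmented.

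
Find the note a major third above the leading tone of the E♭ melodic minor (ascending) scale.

F#

The leading tone of Eb melodic minor (ascending) is D.
A major third (4 semitones) above D lands on the letter F, giving F#.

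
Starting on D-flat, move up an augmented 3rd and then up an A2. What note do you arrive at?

G##

An augmented third up from Db is F# (letter F, 5 semitones up).
An augmented second up from F# is G## (letter G, 3 semitones up).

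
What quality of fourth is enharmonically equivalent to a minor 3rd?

A minor third spans 3 semitones.
A fourth spanning 3 semitones is doubly diminished (the perfect fourth is 5).

doubly diminished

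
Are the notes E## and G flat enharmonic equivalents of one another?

E## = pitch class 6 and Gb = pitch class 6 — the same pitch class, so they are enharmonic equivalents.

Yes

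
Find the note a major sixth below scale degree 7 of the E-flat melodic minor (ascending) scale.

Scale degree 7 of Eb melodic minor (ascending) is D.
A major sixth (9 semitones) below D lands on the letter F, giving F.

F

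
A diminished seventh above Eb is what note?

Dbb

A seventh above E lands on the letter D.
A diminished seventh spans 9 semitones, so Eb moves to pitch class 0. On the letter D that is Dbb.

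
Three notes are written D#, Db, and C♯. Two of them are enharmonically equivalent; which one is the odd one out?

In 12-tone equal temperament, enharmonic equivalents share a pitch class. D# is pitch class 3; Db is pitch class 1; C# is pitch class 1.
Db and C# share pitch class 1, while D# is pitch class 3.

D#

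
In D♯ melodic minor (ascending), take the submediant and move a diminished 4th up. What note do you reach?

The submediant of D# melodic minor (ascending) is B#.
A diminished fourth (4 semitones) above B# lands on the letter E, giving E.

E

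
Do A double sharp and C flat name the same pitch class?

A## is pitch class 11; Cb is pitch class 11.
All spellings map to pitch class 11, so they are enharmonically equivalent.

Yes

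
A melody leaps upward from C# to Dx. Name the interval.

augmented second

Counting letters C–D gives a second.
C#→D## = 3 semitones, 1 wider than the major second (2), so augmented.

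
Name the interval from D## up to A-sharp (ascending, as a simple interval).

diminished fifth

Counting letters D–E–F–G–A gives a fifth.
D##→A# = 6 semitones, 1 narrower than the perfect fifth (7), so diminished.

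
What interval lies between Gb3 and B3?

augmented third

The letter names run G→B, a span of 2 letter steps, so the interval is some kind of third.
Gb to B is 5 semitones. A major third is 4, so 5 makes it augmented.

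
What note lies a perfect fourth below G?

G down a perfect fourth is D, so the target letter is D.
From G, a perfect fourth is 5 semitones down: D.

D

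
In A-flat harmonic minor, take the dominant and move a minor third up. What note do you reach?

Gb

The dominant of Ab harmonic minor is Eb.
A minor third (3 semitones) above Eb lands on the letter G, giving Gb.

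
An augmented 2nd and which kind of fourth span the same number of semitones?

doubly diminished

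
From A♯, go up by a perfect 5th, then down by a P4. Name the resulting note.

B#

A perfect fifth up from A# is E# (letter E, 7 semitones up).
A perfect fourth down from E# is B# (letter B, 5 semitones down).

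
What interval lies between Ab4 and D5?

The letter names run A→D, a span of 3 letter steps, so the interval is some kind of fourth.
Ab to D is 6 semitones. A perfect fourth is 5, so 6 makes it augmented.

augmented fourth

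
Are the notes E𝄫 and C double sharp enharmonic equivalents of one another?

Yes

Ebb is pitch class 2; C## is pitch class 2.
All spellings map to pitch class 2, so they are enharmonically equivalent.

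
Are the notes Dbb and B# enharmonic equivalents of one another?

Dbb = pitch class 0 and B# = pitch class 0 — the same pitch class, so they are enharmonic equivalents.

Yes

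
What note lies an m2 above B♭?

Cb

B up a major second is C#, so the target letter is C.
From Bb, a minor second is 1 semitone up: Cb.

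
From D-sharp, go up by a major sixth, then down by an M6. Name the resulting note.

A major sixth up from D# is B# (letter B, 9 semitones up).
A major sixth down from B# is D# (letter D, 9 semitones down).

D#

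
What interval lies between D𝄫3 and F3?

The letter names run D→F, a span of 2 letter steps, so the interval is some kind of third.
Dbb to F is 5 semitones. A major third is 4, so 5 makes it augmented.

augmented third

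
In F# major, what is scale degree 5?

C#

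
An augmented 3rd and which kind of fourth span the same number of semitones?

perfect

An augmented third spans 5 semitones.
A fourth spanning 5 semitones is perfect (the perfect fourth is 5).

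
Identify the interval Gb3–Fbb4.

diminished seventh

The letter names run G→F, a span of 6 letter steps, so the interval is some kind of seventh.
Gb to Fbb is 9 semitones. A major seventh is 11, so 9 makes it diminished.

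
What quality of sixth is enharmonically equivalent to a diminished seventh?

major

A diminished seventh spans 9 semitones.
A sixth spanning 9 semitones is major (the major sixth is 9).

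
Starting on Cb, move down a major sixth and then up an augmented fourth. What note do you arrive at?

Ab

A major sixth down from Cb is Ebb (letter E, 9 semitones down).
An augmented fourth up from Ebb is Ab (letter A, 6 semitones up).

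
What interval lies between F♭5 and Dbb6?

Counting letters F–G–A–B–C–D gives a sixth.
Fb→Dbb = 8 semitones, 1 narrower than the major sixth (9), so minor.

minor sixth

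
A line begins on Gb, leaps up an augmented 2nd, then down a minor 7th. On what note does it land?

An augmented second up from Gb is A (letter A, 3 semitones up).
A minor seventh down from A is B (letter B, 10 semitones down).

B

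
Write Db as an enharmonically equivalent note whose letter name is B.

B##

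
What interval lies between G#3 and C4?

The letter names run G→C, a span of 3 letter steps, so the interval is some kind of fourth.
G# to C is 4 semitones. A perfect fourth is 5, so 4 makes it diminished.

diminished fourth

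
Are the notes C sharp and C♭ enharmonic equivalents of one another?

Two spellings are enharmonically equivalent only if they share a pitch class.
Here C# → 1, Cb → 11; 1 ≠ 11, so they are not.

No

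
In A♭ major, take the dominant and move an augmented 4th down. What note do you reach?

The dominant of Ab major is Eb.
An augmented fourth (6 semitones) below Eb lands on the letter B, giving Bbb.

Bbb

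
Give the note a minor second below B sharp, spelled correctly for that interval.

A##

B down a major second is A, so the target letter is A.
From B#, a minor second is 1 semitone down: A##.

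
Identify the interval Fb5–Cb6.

Counting letters F–G–A–B–C gives a fifth.
Fb→Cb = 7 semitones, exactly the perfect fifth.

perfect fifth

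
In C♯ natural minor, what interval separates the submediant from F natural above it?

minor sixth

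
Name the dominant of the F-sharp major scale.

C#

The F# major scale runs F# G# A# B C# D# E#.
Degree 5 is C#.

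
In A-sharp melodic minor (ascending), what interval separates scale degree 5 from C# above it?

Scale degree 5 of A# melodic minor (ascending) is E#.
E# up to C#: letters E→C make it a sixth; 8 semitones makes it minor.

minor sixth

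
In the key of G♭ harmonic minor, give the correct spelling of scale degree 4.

Cb

Degree 4 takes the letter 3 steps above G, which is C.
In harmonic minor, degree 4 sits 5 semitones above the tonic. Gb + 5 semitones is pitch class 11, spelled on C as Cb.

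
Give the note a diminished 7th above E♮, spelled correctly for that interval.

A seventh above E lands on the letter D.
A diminished seventh spans 9 semitones, so E moves to pitch class 1. On the letter D that is Db.

Db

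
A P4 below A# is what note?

A fourth below A lands on the letter E.
A perfect fourth spans 5 semitones, so A# moves to pitch class 5. On the letter E that is E#.

E#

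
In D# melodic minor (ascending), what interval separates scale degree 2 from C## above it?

major sixth

Scale degree 2 of D# melodic minor (ascending) is E#.
E# up to C##: letters E→C make it a sixth; 9 semitones makes it major.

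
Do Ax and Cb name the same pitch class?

Yes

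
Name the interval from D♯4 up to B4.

The letter names run D→B, a span of 5 letter steps, so the interval is some kind of sixth.
D# to B is 8 semitones. A major sixth is 9, so 8 makes it minor.

minor sixth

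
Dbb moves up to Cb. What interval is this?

major seventh

The letter names run D→C, a span of 6 letter steps, so the interval is some kind of seventh.
Dbb to Cb is 11 semitones. A major seventh is 11, so 11 makes it major.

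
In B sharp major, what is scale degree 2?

C##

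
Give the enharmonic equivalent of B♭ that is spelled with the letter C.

Bb is pitch class 10. The letter C alone is pitch class 0.
To reach pitch class 10 from C requires an offset of -2 semitones, i.e. double flat: Cbb.

Cbb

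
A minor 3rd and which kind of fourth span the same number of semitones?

doubly diminished

A minor third spans 3 semitones.
A fourth spanning 3 semitones is doubly diminished (the perfect fourth is 5).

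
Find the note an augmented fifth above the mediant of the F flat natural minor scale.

The mediant of Fb natural minor is Abb.
An augmented fifth (8 semitones) above Abb lands on the letter E, giving Eb.

Eb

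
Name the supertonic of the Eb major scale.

F

Degree 2 takes the letter 1 step above E, which is F.
In major, degree 2 sits 2 semitones above the tonic. Eb + 2 semitones is pitch class 5, spelled on F as F.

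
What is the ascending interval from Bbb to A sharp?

The letter names run B→A, a span of 6 letter steps, so the interval is some kind of seventh.
Bbb to A# is 13 semitones. A major seventh is 11, so 13 makes it doubly augmented.

doubly augmented seventh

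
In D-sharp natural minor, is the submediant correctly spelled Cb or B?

Each scale degree takes a distinct letter name. Degree 6 of a scale on D must use the letter B.
B and Cb are enharmonically the same pitch, but only B uses the letter B, so it is the correct spelling here.

B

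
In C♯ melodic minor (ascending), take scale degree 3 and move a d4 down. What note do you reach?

Scale degree 3 of C# melodic minor (ascending) is E.
A diminished fourth (4 semitones) below E lands on the letter B, giving B#.

B#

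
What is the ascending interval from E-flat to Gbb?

diminished third

The letter names run E→G, a span of 2 letter steps, so the interval is some kind of third.
Eb to Gbb is 2 semitones. A major third is 4, so 2 makes it diminished.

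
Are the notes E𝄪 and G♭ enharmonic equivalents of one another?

Yes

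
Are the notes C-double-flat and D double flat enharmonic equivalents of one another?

Cbb is pitch class 10; Dbb is pitch class 0.
The pitch classes differ (10 vs. 0), so they are not enharmonic equivalents.

No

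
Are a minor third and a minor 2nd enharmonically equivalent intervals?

No

A minor third spans 3 semitones; a minor second spans 1.
The spans differ, so they are not enharmonic equivalents.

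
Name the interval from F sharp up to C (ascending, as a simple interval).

diminished fifth

The letter names run F→C, a span of 4 letter steps, so the interval is some kind of fifth.
F# to C is 6 semitones. A perfect fifth is 7, so 6 makes it diminished.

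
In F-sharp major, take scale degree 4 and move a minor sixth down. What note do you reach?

D#

Scale degree 4 of F# major is B.
A minor sixth (8 semitones) below B lands on the letter D, giving D#.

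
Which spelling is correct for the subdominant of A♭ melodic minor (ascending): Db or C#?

Each scale degree takes a distinct letter name. Degree 4 of a scale on A must use the letter D.
Db and C# are enharmonically the same pitch, but only Db uses the letter D, so it is the correct spelling here.

Db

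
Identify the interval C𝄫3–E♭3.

augmented third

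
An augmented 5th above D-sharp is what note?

A fifth above D lands on the letter A.
An augmented fifth spans 8 semitones, so D# moves to pitch class 11. On the letter A that is A##.

A##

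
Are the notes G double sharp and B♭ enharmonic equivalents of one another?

Two spellings are enharmonically equivalent only if they share a pitch class.
Here G## → 9, Bb → 10; 9 ≠ 10, so they are not.

No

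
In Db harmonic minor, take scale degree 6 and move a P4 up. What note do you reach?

Scale degree 6 of Db harmonic minor is Bbb.
A perfect fourth (5 semitones) above Bbb lands on the letter E, giving Ebb.

Ebb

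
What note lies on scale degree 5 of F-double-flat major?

Degree 5 takes the letter 4 steps above F, which is C.
In major, degree 5 sits 7 semitones above the tonic. Fbb + 7 semitones is pitch class 10, spelled on C as Cbb.

Cbb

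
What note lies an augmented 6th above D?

D up a major sixth is B, so the target letter is B.
From D, an augmented sixth is 10 semitones up: B#.

B#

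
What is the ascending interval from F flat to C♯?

Counting letters F–G–A–B–C gives a fifth.
Fb→C# = 9 semitones, 2 wider than the perfect fifth (7), so doubly augmented.

doubly augmented fifth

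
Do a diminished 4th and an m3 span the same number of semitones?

A diminished fourth spans 4 semitones; a minor third spans 3.
The spans differ, so they are not enharmonic equivalents.

No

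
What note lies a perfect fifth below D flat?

Gb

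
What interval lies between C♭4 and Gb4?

perfect fifth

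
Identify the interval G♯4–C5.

diminished fourth

The letter names run G→C, a span of 3 letter steps, so the interval is some kind of fourth.
G# to C is 4 semitones. A perfect fourth is 5, so 4 makes it diminished.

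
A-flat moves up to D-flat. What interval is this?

perfect fourth

Counting letters A–B–C–D gives a fourth.
Ab→Db = 5 semitones, exactly the perfect fourth.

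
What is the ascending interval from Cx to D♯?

The letter names run C→D, a span of 1 letter step, so the interval is some kind of second.
C## to D# is 1 semitone. A major second is 2, so 1 makes it minor.

minor second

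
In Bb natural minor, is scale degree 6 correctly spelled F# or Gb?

Gb

Each scale degree takes a distinct letter name. Degree 6 of a scale on B must use the letter G.
Gb and F# are enharmonically the same pitch, but only Gb uses the letter G, so it is the correct spelling here.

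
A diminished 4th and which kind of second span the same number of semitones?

A diminished fourth spans 4 semitones.
A second spanning 4 semitones is doubly augmented (the major second is 2).

doubly augmented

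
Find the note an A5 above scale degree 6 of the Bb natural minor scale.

D

Scale degree 6 of Bb natural minor is Gb.
An augmented fifth (8 semitones) above Gb lands on the letter D, giving D.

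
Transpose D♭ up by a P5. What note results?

Ab

D up a perfect fifth is A, so the target letter is A.
From Db, a perfect fifth is 7 semitones up: Ab.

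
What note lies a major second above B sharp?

C##

B up a major second is C#, so the target letter is C.
From B#, a major second is 2 semitones up: C##.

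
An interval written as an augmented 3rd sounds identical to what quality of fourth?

perfect

An augmented third spans 5 semitones.
A fourth spanning 5 semitones is perfect (the perfect fourth is 5).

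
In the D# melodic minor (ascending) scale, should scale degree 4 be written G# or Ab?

Each scale degree takes a distinct letter name. Degree 4 of a scale on D must use the letter G.
G# and Ab are enharmonically the same pitch, but only G# uses the letter G, so it is the correct spelling here.

G#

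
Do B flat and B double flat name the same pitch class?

No

Two spellings are enharmonically equivalent only if they share a pitch class.
Here Bb → 10, Bbb → 9; 9 ≠ 10, so they are not.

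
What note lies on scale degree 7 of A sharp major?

G##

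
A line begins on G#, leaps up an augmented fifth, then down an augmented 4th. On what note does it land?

A#

An augmented fifth up from G# is D## (letter D, 8 semitones up).
An augmented fourth down from D## is A# (letter A, 6 semitones down).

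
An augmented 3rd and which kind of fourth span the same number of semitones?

perfect

An augmented third spans 5 semitones.
A fourth spanning 5 semitones is perfect (the perfect fourth is 5).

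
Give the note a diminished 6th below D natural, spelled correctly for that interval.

D down a major sixth is F, so the target letter is F.
From D, a diminished sixth is 7 semitones down: F##.

F##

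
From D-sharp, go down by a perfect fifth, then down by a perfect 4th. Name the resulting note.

A perfect fifth down from D# is G# (letter G, 7 semitones down).
A perfect fourth down from G# is D# (letter D, 5 semitones down).

D#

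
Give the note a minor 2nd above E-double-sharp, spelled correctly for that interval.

E up a major second is F#, so the target letter is F.
From E##, a minor second is 1 semitone up: F##.

F##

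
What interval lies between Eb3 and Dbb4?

diminished seventh

Counting letters E–F–G–A–B–C–D gives a seventh.
Eb→Dbb = 9 semitones, 2 narrower than the major seventh (11), so diminished.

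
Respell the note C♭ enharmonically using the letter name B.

Cb is pitch class 11. The letter B alone is pitch class 11.
Pitch class 11 on B needs no accidental: B.

B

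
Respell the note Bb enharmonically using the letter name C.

Cbb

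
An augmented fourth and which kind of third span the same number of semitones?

An augmented fourth spans 6 semitones.
A third spanning 6 semitones is doubly augmented (the major third is 4).

doubly augmented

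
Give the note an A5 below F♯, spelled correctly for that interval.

F down a perfect fifth is Bb, so the target letter is B.
From F#, an augmented fifth is 8 semitones down: Bb.

Bb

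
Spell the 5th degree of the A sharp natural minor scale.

E#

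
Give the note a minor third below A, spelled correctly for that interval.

A third below A lands on the letter F.
A minor third spans 3 semitones, so A moves to pitch class 6. On the letter F that is F#.

F#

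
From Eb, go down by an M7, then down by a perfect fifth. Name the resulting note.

Bbb

A major seventh down from Eb is Fb (letter F, 11 semitones down).
A perfect fifth down from Fb is Bbb (letter B, 7 semitones down).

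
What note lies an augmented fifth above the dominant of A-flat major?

B

The dominant of Ab major is Eb.
An augmented fifth (8 semitones) above Eb lands on the letter B, giving B.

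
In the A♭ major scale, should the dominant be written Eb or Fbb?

Each scale degree takes a distinct letter name. Degree 5 of a scale on A must use the letter E.
Eb and Fbb are enharmonically the same pitch, but only Eb uses the letter E, so it is the correct spelling here.

Eb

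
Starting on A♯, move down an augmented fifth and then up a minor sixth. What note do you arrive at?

Bb

An augmented fifth down from A# is D (letter D, 8 semitones down).
A minor sixth up from D is Bb (letter B, 8 semitones up).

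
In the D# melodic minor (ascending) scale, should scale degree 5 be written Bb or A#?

A#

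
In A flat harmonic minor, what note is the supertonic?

Bb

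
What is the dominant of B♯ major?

F##

Degree 5 takes the letter 4 steps above B, which is F.
In major, degree 5 sits 7 semitones above the tonic. B# + 7 semitones is pitch class 7, spelled on F as F##.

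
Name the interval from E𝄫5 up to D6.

augmented seventh

Counting letters E–F–G–A–B–C–D gives a seventh.
Ebb→D = 12 semitones, 1 wider than the major seventh (11), so augmented.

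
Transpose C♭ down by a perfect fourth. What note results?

Gb

A fourth below C lands on the letter G.
A perfect fourth spans 5 semitones, so Cb moves to pitch class 6. On the letter G that is Gb.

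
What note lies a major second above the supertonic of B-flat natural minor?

The supertonic of Bb natural minor is C.
A major second (2 semitones) above C lands on the letter D, giving D.

D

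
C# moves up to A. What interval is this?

minor sixth

The letter names run C→A, a span of 5 letter steps, so the interval is some kind of sixth.
C# to A is 8 semitones. A major sixth is 9, so 8 makes it minor.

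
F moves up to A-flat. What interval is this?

The letter names run F→A, a span of 2 letter steps, so the interval is some kind of third.
F to Ab is 3 semitones. A major third is 4, so 3 makes it minor.

minor third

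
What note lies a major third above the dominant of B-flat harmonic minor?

The dominant of Bb harmonic minor is F.
A major third (4 semitones) above F lands on the letter A, giving A.

A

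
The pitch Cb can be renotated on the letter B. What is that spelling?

Cb is pitch class 11. The letter B alone is pitch class 11.
Pitch class 11 on B needs no accidental: B.

B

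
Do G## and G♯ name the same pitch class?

Two spellings are enharmonically equivalent only if they share a pitch class.
Here G## → 9, G# → 8; 8 ≠ 9, so they are not.

No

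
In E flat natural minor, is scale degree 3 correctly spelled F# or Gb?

Gb

Each scale degree takes a distinct letter name. Degree 3 of a scale on E must use the letter G.
Gb and F# are enharmonically the same pitch, but only Gb uses the letter G, so it is the correct spelling here.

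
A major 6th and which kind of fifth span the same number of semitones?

A major sixth spans 9 semitones.
A fifth spanning 9 semitones is doubly augmented (the perfect fifth is 7).

doubly augmented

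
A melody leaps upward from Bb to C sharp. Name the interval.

augmented second

The letter names run B→C, a span of 1 letter step, so the interval is some kind of second.
Bb to C# is 3 semitones. A major second is 2, so 3 makes it augmented.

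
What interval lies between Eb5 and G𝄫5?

Counting letters E–F–G gives a third.
Eb→Gbb = 2 semitones, 2 narrower than the major third (4), so diminished.

diminished third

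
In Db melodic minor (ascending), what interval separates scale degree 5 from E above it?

augmented fifth

Scale degree 5 of Db melodic minor (ascending) is Ab.
Ab up to E: letters A→E make it a fifth; 8 semitones makes it augmented.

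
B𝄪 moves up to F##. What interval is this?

diminished fifth

The letter names run B→F, a span of 4 letter steps, so the interval is some kind of fifth.
B## to F## is 6 semitones. A perfect fifth is 7, so 6 makes it diminished.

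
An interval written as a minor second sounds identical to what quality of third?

doubly diminished

A minor second spans 1 semitone.
A third spanning 1 semitone is doubly diminished (the major third is 4).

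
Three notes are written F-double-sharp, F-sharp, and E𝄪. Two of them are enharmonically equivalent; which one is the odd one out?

F##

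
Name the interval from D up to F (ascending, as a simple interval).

minor third

The letter names run D→F, a span of 2 letter steps, so the interval is some kind of third.
D to F is 3 semitones. A major third is 4, so 3 makes it minor.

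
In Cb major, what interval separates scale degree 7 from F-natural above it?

Scale degree 7 of Cb major is Bb.
Bb up to F: letters B→F make it a fifth; 7 semitones makes it perfect.

perfect fifth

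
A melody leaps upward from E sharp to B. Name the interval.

The letter names run E→B, a span of 4 letter steps, so the interval is some kind of fifth.
E# to B is 6 semitones. A perfect fifth is 7, so 6 makes it diminished.

diminished fifth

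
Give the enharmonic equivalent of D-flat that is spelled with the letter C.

C#

Db is pitch class 1. The letter C alone is pitch class 0.
To reach pitch class 1 from C requires an offset of +1 semitone, i.e. sharp: C#.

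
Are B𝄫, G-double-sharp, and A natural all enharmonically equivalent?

Bbb = pitch class 9 and G## = pitch class 9 and A = pitch class 9 — the same pitch class, so they are enharmonic equivalents.

Yes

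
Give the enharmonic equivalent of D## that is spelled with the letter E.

E

D## is pitch class 4. The letter E alone is pitch class 4.
Pitch class 4 on E needs no accidental: E.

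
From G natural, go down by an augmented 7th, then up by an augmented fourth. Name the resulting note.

An augmented seventh down from G is Abb (letter A, 12 semitones down).
An augmented fourth up from Abb is Db (letter D, 6 semitones up).

Db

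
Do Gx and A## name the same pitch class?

No

G## is pitch class 9; A## is pitch class 11.
The pitch classes differ (9 vs. 11), so they are not enharmonic equivalents.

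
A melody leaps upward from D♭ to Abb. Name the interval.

Counting letters D–E–F–G–A gives a fifth.
Db→Abb = 6 semitones, 1 narrower than the perfect fifth (7), so diminished.

diminished fifth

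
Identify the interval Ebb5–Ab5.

augmented fourth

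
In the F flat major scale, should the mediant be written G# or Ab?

Each scale degree takes a distinct letter name. Degree 3 of a scale on F must use the letter A.
Ab and G# are enharmonically the same pitch, but only Ab uses the letter A, so it is the correct spelling here.

Ab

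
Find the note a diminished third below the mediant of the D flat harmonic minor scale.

D

The mediant of Db harmonic minor is Fb.
A diminished third (2 semitones) below Fb lands on the letter D, giving D.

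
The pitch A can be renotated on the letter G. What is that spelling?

G##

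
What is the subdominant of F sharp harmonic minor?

Degree 4 takes the letter 3 steps above F, which is B.
In harmonic minor, degree 4 sits 5 semitones above the tonic. F# + 5 semitones is pitch class 11, spelled on B as B.

B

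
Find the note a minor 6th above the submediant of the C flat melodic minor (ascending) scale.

Fb

The submediant of Cb melodic minor (ascending) is Ab.
A minor sixth (8 semitones) above Ab lands on the letter F, giving Fb.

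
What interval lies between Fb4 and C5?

Counting letters F–G–A–B–C gives a fifth.
Fb→C = 8 semitones, 1 wider than the perfect fifth (7), so augmented.

augmented fifth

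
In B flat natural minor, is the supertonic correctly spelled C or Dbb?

Each scale degree takes a distinct letter name. Degree 2 of a scale on B must use the letter C.
C and Dbb are enharmonically the same pitch, but only C uses the letter C, so it is the correct spelling here.

C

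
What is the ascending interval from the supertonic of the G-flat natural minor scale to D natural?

augmented fourth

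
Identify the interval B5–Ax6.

The letter names run B→A, a span of 6 letter steps, so the interval is some kind of seventh.
B to A## is 12 semitones. A major seventh is 11, so 12 makes it augmented.

augmented seventh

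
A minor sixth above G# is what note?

E

A sixth above G lands on the letter E.
A minor sixth spans 8 semitones, so G# moves to pitch class 4. On the letter E that is E.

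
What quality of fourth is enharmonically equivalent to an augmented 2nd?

doubly diminished

An augmented second spans 3 semitones.
A fourth spanning 3 semitones is doubly diminished (the perfect fourth is 5).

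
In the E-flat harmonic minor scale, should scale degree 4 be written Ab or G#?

Each scale degree takes a distinct letter name. Degree 4 of a scale on E must use the letter A.
Ab and G# are enharmonically the same pitch, but only Ab uses the letter A, so it is the correct spelling here.

Ab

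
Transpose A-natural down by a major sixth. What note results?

A sixth below A lands on the letter C.
A major sixth spans 9 semitones, so A moves to pitch class 0. On the letter C that is C.

C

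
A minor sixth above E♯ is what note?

C#

E up a major sixth is C#, so the target letter is C.
From E#, a minor sixth is 8 semitones up: C#.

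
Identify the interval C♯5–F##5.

augmented fourth

Counting letters C–D–E–F gives a fourth.
C#→F## = 6 semitones, 1 wider than the perfect fourth (5), so augmented.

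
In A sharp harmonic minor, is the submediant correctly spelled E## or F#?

F#

Each scale degree takes a distinct letter name. Degree 6 of a scale on A must use the letter F.
F# and E## are enharmonically the same pitch, but only F# uses the letter F, so it is the correct spelling here.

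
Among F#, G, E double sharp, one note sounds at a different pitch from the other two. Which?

G

In 12-tone equal temperament, enharmonic equivalents share a pitch class. F# is pitch class 6; G is pitch class 7; E## is pitch class 6.
F# and E## share pitch class 6, while G is pitch class 7.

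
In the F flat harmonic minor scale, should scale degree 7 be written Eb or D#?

Eb

Each scale degree takes a distinct letter name. Degree 7 of a scale on F must use the letter E.
Eb and D# are enharmonically the same pitch, but only Eb uses the letter E, so it is the correct spelling here.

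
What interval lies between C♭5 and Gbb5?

diminished fifth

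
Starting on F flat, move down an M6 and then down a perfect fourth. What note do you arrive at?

A major sixth down from Fb is Abb (letter A, 9 semitones down).
A perfect fourth down from Abb is Ebb (letter E, 5 semitones down).

Ebb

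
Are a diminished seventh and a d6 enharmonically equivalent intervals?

A diminished seventh spans 9 semitones; a diminished sixth spans 7.
The spans differ, so they are not enharmonic equivalents.

No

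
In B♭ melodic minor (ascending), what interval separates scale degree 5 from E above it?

Scale degree 5 of Bb melodic minor (ascending) is F.
F up to E: letters F→E make it a seventh; 11 semitones makes it major.

major seventh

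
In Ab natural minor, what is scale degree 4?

Db

The Ab natural minor scale runs Ab Bb Cb Db Eb Fb Gb.
Degree 4 is Db.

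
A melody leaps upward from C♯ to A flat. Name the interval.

The letter names run C→A, a span of 5 letter steps, so the interval is some kind of sixth.
C# to Ab is 7 semitones. A major sixth is 9, so 7 makes it diminished.

diminished sixth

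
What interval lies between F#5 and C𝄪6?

augmented fifth

Counting letters F–G–A–B–C gives a fifth.
F#→C## = 8 semitones, 1 wider than the perfect fifth (7), so augmented.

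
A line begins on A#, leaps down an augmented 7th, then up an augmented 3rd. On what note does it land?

An augmented seventh down from A# is Bb (letter B, 12 semitones down).
An augmented third up from Bb is D# (letter D, 5 semitones up).

D#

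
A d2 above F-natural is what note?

A second above F lands on the letter G.
A diminished second spans 0 semitones, so F moves to pitch class 5. On the letter G that is Gbb.

Gbb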